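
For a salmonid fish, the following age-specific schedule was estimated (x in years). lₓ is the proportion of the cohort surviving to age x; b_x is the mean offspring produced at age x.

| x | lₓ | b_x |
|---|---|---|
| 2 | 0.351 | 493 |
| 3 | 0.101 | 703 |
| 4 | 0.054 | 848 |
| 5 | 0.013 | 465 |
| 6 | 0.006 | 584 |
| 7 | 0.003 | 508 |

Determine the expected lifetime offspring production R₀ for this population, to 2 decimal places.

R₀ = Σ lₓ b_x:
  age 2: 0.351 × 493 = 173.0430
  age 3: 0.101 × 703 = 71.0030
  age 4: 0.054 × 848 = 45.7920
  age 5: 0.013 × 465 = 6.0450
  age 6: 0.006 × 584 = 3.5040
  age 7: 0.003 × 508 = 1.5240
R₀ = 173.0430 + 71.0030 + 45.7920 + 6.0450 + 3.5040 + 1.5240 = 300.9110

300.91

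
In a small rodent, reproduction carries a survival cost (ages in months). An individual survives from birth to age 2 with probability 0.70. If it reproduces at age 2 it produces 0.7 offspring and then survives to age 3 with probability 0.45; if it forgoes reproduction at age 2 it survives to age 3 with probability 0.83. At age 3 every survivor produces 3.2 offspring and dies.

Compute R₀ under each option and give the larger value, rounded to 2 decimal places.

breed at age 2: R₀ = 0.70 × (0.7 + 0.45 × 3.2) = 0.70 × 2.1400 = 1.4980
delay to age 3: R₀ = 0.70 × (0.83 × 3.2) = 0.70 × 2.6560 = 1.8592
Higher: delay to age 3 (1.8592).

1.86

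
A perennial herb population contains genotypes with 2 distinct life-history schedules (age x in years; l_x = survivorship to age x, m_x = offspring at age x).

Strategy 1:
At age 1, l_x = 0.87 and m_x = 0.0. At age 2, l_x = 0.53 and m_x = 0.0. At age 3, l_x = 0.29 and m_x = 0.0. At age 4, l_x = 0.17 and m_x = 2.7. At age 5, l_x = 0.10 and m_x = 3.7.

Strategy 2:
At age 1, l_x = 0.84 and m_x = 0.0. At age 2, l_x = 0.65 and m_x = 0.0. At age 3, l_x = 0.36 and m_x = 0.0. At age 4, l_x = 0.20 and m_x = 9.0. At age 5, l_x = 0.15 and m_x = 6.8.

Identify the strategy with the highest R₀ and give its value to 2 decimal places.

2.82

Strategy 1: R₀ = 0.87×0.0 + 0.53×0.0 + 0.29×0.0 + 0.17×2.7 + 0.10×3.7 = 0.8290
Strategy 2: R₀ = 0.84×0.0 + 0.65×0.0 + 0.36×0.0 + 0.20×9.0 + 0.15×6.8 = 2.8200
Highest R₀: strategy 2 with 2.8200.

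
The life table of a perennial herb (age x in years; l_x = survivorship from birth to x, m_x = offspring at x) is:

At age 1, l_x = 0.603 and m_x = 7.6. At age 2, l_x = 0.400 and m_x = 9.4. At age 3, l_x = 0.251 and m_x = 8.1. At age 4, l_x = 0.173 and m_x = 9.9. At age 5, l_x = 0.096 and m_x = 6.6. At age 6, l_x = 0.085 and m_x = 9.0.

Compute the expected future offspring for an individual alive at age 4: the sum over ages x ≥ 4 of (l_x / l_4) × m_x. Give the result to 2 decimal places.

17.98

l_4 = 0.173. Conditional survival from age 4 to x is l_x / l_4.
  x=4: (0.173/0.173) × 9.9 = 9.9000
  x=5: (0.096/0.173) × 6.6 = 3.6624
  x=6: (0.085/0.173) × 9.0 = 4.4220
Sum = 9.9000 + 3.6624 + 4.4220 = 17.9844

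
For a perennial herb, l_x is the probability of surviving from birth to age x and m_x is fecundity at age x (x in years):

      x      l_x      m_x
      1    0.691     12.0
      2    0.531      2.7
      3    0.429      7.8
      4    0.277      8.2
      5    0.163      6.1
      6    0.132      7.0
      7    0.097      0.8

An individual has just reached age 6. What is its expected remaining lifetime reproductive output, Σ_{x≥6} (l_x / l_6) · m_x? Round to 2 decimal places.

7.59

l_6 = 0.132. Conditional survival from age 6 to x is l_x / l_6.
  x=6: (0.132/0.132) × 7.0 = 7.0000
  x=7: (0.097/0.132) × 0.8 = 0.5879
Sum = 7.0000 + 0.5879 = 7.5879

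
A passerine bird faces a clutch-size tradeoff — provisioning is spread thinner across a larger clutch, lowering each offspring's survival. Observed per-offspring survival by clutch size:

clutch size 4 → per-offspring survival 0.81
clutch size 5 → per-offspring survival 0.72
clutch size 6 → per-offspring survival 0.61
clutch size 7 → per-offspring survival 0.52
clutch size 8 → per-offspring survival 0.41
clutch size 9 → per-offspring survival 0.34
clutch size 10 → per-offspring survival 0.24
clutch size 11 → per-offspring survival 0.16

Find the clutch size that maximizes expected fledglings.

Expected fledglings = c × s(c):
  c=4: 4 × 0.81 = 3.240
  c=5: 5 × 0.72 = 3.600
  c=6: 6 × 0.61 = 3.660
  c=7: 7 × 0.52 = 3.640
  c=8: 8 × 0.41 = 3.280
  c=9: 9 × 0.34 = 3.060
  c=10: 10 × 0.24 = 2.400
  c=11: 11 × 0.16 = 1.760
Maximum at c = 6 (3.660 fledglings).

6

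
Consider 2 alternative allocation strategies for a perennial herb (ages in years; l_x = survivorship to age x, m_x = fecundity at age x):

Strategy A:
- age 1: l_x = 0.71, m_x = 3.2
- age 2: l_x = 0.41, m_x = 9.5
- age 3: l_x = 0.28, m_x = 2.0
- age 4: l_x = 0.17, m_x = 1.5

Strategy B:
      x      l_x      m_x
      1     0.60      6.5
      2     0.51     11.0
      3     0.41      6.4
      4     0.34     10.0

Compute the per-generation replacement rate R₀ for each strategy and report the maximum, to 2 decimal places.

Strategy A: R₀ = 0.71×3.2 + 0.41×9.5 + 0.28×2.0 + 0.17×1.5 = 6.9820
Strategy B: R₀ = 0.60×6.5 + 0.51×11.0 + 0.41×6.4 + 0.34×10.0 = 15.5340
Highest R₀: strategy B with 15.5340.

15.53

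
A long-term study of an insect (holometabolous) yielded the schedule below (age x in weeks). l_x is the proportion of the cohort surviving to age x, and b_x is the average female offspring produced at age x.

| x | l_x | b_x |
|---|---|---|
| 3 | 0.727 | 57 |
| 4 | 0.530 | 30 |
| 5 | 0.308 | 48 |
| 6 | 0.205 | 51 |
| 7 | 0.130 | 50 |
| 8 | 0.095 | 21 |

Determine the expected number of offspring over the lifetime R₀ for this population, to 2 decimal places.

R₀ = Σ l_x b_x:
  age 3: 0.727 × 57 = 41.4390
  age 4: 0.530 × 30 = 15.9000
  age 5: 0.308 × 48 = 14.7840
  age 6: 0.205 × 51 = 10.4550
  age 7: 0.130 × 50 = 6.5000
  age 8: 0.095 × 21 = 1.9950
R₀ = 41.4390 + 15.9000 + 14.7840 + 10.4550 + 6.5000 + 1.9950 = 91.0730

91.07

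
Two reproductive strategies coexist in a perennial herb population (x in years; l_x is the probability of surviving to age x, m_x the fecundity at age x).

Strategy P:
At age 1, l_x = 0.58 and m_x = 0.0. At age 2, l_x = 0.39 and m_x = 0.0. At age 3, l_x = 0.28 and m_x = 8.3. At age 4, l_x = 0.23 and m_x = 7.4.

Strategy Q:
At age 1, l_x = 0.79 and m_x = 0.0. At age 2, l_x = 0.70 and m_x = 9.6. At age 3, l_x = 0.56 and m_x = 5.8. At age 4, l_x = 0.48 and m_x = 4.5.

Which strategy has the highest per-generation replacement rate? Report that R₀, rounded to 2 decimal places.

12.13

Strategy P: R₀ = 0.58×0.0 + 0.39×0.0 + 0.28×8.3 + 0.23×7.4 = 4.0260
Strategy Q: R₀ = 0.79×0.0 + 0.70×9.6 + 0.56×5.8 + 0.48×4.5 = 12.1280
Highest R₀: strategy Q with 12.1280.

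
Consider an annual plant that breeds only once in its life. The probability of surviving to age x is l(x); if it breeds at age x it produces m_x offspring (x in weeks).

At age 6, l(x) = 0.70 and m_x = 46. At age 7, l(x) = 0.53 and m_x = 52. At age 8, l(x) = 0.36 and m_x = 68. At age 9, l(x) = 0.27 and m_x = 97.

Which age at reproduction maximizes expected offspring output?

Expected offspring if breeding at age x = l(x) × m_x:
  age 6: 0.70 × 46 = 32.200
  age 7: 0.53 × 52 = 27.560
  age 8: 0.36 × 68 = 24.480
  age 9: 0.27 × 97 = 26.190
Maximum at age 6 (32.200).

6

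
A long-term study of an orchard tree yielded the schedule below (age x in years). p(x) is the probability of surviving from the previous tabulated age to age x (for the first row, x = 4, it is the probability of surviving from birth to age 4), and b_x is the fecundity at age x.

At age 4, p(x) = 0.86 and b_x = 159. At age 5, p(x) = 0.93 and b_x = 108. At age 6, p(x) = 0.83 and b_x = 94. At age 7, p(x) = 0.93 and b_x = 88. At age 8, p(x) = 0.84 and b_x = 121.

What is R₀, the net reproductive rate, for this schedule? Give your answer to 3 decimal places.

Survivorship from birth: l_x = p_4·p_5·…·p_x.
  l_4 = 0.86000
  l_5 = 0.79980
  l_6 = 0.66383
  l_7 = 0.61737
  l_8 = 0.51859
R₀ = Σ l_x b_x:
  age 4: 0.86000 × 159 = 136.7400
  age 5: 0.79980 × 108 = 86.3784
  age 6: 0.66383 × 94 = 62.4000
  age 7: 0.61737 × 88 = 54.3286
  age 8: 0.51859 × 121 = 62.7494
R₀ = 136.7400 + 86.3784 + 62.4000 + 54.3286 + 62.7494 = 402.5964

402.596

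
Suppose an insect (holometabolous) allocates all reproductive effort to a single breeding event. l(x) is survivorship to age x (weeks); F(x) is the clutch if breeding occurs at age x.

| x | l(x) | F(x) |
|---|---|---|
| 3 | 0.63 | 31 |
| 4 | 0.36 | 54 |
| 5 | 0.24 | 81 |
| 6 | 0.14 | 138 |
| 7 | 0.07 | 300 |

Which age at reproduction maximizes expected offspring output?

7

Expected offspring if breeding at age x = l(x) × F(x):
  age 3: 0.63 × 31 = 19.530
  age 4: 0.36 × 54 = 19.440
  age 5: 0.24 × 81 = 19.440
  age 6: 0.14 × 138 = 19.320
  age 7: 0.07 × 300 = 21.000
Maximum at age 7 (21.000).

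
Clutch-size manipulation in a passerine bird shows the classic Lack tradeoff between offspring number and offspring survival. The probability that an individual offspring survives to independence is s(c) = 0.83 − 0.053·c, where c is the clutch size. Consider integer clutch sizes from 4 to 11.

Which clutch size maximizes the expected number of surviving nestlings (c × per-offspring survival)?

8

Expected surviving nestlings = c × s(c):
  c=4: 4 × 0.618 = 2.472
  c=5: 5 × 0.565 = 2.825
  c=6: 6 × 0.512 = 3.072
  c=7: 7 × 0.459 = 3.213
  c=8: 8 × 0.406 = 3.248
  c=9: 9 × 0.353 = 3.177
  c=10: 10 × 0.300 = 3.000
  c=11: 11 × 0.247 = 2.717
Maximum at c = 8 (3.248 surviving nestlings).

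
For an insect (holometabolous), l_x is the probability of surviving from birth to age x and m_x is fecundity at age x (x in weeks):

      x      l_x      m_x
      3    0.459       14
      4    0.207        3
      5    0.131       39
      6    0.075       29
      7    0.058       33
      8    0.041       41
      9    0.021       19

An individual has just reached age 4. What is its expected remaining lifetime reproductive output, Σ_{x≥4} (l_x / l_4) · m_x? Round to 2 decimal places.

l_4 = 0.207. Conditional survival from age 4 to x is l_x / l_4.
  x=4: (0.207/0.207) × 3 = 3.0000
  x=5: (0.131/0.207) × 39 = 24.6812
  x=6: (0.075/0.207) × 29 = 10.5072
  x=7: (0.058/0.207) × 33 = 9.2464
  x=8: (0.041/0.207) × 41 = 8.1208
  x=9: (0.021/0.207) × 19 = 1.9275
Sum = 3.0000 + 24.6812 + 10.5072 + 9.2464 + 8.1208 + 1.9275 = 57.4831

57.48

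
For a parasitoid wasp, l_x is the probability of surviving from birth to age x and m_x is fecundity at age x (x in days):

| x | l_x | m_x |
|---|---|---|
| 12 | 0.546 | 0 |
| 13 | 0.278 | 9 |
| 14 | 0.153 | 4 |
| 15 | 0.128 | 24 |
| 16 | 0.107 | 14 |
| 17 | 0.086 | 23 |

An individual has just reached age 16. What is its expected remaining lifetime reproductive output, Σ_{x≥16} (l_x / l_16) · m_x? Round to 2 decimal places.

l_16 = 0.107. Conditional survival from age 16 to x is l_x / l_16.
  x=16: (0.107/0.107) × 14 = 14.0000
  x=17: (0.086/0.107) × 23 = 18.4860
Sum = 14.0000 + 18.4860 = 32.4860

32.49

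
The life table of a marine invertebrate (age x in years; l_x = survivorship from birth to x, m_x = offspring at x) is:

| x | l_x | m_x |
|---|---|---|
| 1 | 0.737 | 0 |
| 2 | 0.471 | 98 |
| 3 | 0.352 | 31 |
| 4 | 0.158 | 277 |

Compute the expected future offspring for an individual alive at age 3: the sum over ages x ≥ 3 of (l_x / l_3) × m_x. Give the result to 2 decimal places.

l_3 = 0.352. Conditional survival from age 3 to x is l_x / l_3.
  x=3: (0.352/0.352) × 31 = 31.0000
  x=4: (0.158/0.352) × 277 = 124.3352
Sum = 31.0000 + 124.3352 = 155.3352

155.34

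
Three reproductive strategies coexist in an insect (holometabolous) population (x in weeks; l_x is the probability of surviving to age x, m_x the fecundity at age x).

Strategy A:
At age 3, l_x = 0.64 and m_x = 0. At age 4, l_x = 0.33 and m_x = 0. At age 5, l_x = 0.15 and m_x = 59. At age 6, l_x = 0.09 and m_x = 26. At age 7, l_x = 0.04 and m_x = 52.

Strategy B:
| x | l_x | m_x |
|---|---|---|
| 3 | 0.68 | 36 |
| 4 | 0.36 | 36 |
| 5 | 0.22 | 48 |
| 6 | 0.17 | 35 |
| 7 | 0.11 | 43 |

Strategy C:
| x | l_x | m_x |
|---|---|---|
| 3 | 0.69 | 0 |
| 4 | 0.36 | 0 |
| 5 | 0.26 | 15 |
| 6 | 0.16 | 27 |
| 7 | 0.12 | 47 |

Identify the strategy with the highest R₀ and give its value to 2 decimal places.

Strategy A: R₀ = 0.64×0 + 0.33×0 + 0.15×59 + 0.09×26 + 0.04×52 = 13.2700
Strategy B: R₀ = 0.68×36 + 0.36×36 + 0.22×48 + 0.17×35 + 0.11×43 = 58.6800
Strategy C: R₀ = 0.69×0 + 0.36×0 + 0.26×15 + 0.16×27 + 0.12×47 = 13.8600
Highest R₀: strategy B with 58.6800.

58.68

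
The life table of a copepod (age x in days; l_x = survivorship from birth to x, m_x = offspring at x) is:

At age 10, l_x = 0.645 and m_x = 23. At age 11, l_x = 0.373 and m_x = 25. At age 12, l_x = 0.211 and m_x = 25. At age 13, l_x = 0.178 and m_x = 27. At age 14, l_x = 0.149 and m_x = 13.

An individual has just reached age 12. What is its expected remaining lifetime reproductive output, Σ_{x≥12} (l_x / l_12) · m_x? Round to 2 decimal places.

l_12 = 0.211. Conditional survival from age 12 to x is l_x / l_12.
  x=12: (0.211/0.211) × 25 = 25.0000
  x=13: (0.178/0.211) × 27 = 22.7773
  x=14: (0.149/0.211) × 13 = 9.1801
Sum = 25.0000 + 22.7773 + 9.1801 = 56.9573

56.96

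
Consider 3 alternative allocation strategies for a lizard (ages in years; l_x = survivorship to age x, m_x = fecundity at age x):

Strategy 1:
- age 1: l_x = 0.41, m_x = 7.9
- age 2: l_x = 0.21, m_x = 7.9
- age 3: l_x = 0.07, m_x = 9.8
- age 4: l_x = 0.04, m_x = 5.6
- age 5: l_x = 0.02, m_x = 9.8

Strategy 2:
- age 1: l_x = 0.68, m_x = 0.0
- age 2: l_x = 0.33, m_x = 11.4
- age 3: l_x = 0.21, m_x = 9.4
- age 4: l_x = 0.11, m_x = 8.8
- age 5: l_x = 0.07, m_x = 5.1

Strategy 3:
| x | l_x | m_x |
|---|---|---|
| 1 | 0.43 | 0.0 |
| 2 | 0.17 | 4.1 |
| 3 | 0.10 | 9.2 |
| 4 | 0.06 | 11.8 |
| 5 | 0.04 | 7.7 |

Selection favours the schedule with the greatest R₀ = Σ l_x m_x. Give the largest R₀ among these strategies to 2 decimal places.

Strategy 1: R₀ = 0.41×7.9 + 0.21×7.9 + 0.07×9.8 + 0.04×5.6 + 0.02×9.8 = 6.0040
Strategy 2: R₀ = 0.68×0.0 + 0.33×11.4 + 0.21×9.4 + 0.11×8.8 + 0.07×5.1 = 7.0610
Strategy 3: R₀ = 0.43×0.0 + 0.17×4.1 + 0.10×9.2 + 0.06×11.8 + 0.04×7.7 = 2.6330
Highest R₀: strategy 2 with 7.0610.

7.06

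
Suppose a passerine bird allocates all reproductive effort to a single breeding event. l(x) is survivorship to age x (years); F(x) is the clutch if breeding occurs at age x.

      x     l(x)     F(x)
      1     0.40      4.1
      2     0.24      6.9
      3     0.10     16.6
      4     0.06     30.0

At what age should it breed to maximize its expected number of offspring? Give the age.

4

Expected offspring if breeding at age x = l(x) × F(x):
  age 1: 0.40 × 4.1 = 1.640
  age 2: 0.24 × 6.9 = 1.656
  age 3: 0.10 × 16.6 = 1.660
  age 4: 0.06 × 30.0 = 1.800
Maximum at age 4 (1.800).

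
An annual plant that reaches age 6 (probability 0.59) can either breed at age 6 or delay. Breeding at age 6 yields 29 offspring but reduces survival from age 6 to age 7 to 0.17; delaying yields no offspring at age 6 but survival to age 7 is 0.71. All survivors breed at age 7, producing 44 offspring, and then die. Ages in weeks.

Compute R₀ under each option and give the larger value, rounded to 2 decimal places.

21.52

breed at age 6: R₀ = 0.59 × (29 + 0.17 × 44) = 0.59 × 36.4800 = 21.5232
delay to age 7: R₀ = 0.59 × (0.71 × 44) = 0.59 × 31.2400 = 18.4316
Higher: breed at age 6 (21.5232).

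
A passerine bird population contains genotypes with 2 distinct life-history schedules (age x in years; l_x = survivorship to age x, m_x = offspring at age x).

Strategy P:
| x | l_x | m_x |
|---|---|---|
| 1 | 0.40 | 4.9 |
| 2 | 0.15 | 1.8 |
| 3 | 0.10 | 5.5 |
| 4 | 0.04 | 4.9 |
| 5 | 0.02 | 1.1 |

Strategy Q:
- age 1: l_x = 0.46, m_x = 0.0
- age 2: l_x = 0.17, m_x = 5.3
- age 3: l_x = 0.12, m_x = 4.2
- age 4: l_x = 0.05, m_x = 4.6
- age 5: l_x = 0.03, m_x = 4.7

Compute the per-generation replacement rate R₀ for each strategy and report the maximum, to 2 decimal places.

Strategy P: R₀ = 0.40×4.9 + 0.15×1.8 + 0.10×5.5 + 0.04×4.9 + 0.02×1.1 = 2.9980
Strategy Q: R₀ = 0.46×0.0 + 0.17×5.3 + 0.12×4.2 + 0.05×4.6 + 0.03×4.7 = 1.7760
Highest R₀: strategy P with 2.9980.

3.00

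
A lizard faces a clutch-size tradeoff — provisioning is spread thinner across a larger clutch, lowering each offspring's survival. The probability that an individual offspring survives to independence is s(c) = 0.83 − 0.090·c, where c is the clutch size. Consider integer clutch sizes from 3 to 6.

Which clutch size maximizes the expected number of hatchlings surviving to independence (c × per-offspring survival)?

Expected hatchlings surviving to independence = c × s(c):
  c=3: 3 × 0.560 = 1.680
  c=4: 4 × 0.470 = 1.880
  c=5: 5 × 0.380 = 1.900
  c=6: 6 × 0.290 = 1.740
Maximum at c = 5 (1.900 hatchlings surviving to independence).

5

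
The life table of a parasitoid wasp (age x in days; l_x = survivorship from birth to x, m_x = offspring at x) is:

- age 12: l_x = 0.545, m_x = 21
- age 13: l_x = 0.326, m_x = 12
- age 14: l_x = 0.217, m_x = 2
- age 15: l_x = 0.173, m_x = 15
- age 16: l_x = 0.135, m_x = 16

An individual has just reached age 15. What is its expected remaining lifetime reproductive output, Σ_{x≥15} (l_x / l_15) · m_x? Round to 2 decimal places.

27.49

l_15 = 0.173. Conditional survival from age 15 to x is l_x / l_15.
  x=15: (0.173/0.173) × 15 = 15.0000
  x=16: (0.135/0.173) × 16 = 12.4855
Sum = 15.0000 + 12.4855 = 27.4855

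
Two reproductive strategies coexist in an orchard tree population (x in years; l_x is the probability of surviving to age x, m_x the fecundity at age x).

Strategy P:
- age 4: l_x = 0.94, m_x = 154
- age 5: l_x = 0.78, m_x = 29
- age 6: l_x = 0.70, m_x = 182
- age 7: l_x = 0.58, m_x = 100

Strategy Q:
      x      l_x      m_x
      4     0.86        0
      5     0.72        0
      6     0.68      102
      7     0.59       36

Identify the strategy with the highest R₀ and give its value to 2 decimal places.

352.78

Strategy P: R₀ = 0.94×154 + 0.78×29 + 0.70×182 + 0.58×100 = 352.7800
Strategy Q: R₀ = 0.86×0 + 0.72×0 + 0.68×102 + 0.59×36 = 90.6000
Highest R₀: strategy P with 352.7800.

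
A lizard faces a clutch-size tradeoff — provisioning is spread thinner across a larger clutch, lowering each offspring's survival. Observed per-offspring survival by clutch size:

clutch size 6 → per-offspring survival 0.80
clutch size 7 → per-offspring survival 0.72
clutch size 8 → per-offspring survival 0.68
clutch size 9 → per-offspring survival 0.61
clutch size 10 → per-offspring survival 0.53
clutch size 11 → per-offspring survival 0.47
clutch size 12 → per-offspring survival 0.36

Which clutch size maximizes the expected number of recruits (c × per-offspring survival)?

Expected recruits = c × s(c):
  c=6: 6 × 0.80 = 4.800
  c=7: 7 × 0.72 = 5.040
  c=8: 8 × 0.68 = 5.440
  c=9: 9 × 0.61 = 5.490
  c=10: 10 × 0.53 = 5.300
  c=11: 11 × 0.47 = 5.170
  c=12: 12 × 0.36 = 4.320
Maximum at c = 9 (5.490 recruits).

9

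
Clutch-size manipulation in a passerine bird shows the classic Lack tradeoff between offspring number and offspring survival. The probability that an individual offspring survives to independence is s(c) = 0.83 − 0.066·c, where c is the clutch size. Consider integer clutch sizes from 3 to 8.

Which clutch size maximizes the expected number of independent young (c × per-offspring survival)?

6

Expected independent young = c × s(c):
  c=3: 3 × 0.632 = 1.896
  c=4: 4 × 0.566 = 2.264
  c=5: 5 × 0.500 = 2.500
  c=6: 6 × 0.434 = 2.604
  c=7: 7 × 0.368 = 2.576
  c=8: 8 × 0.302 = 2.416
Maximum at c = 6 (2.604 independent young).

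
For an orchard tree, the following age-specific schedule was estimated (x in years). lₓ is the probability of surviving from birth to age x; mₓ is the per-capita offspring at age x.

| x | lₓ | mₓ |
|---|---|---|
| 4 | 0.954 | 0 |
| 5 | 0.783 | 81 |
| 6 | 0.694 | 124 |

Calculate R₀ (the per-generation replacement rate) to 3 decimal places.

149.479

R₀ = Σ lₓ mₓ:
  age 4: 0.954 × 0 = 0.0000
  age 5: 0.783 × 81 = 63.4230
  age 6: 0.694 × 124 = 86.0560
R₀ = 0.0000 + 63.4230 + 86.0560 = 149.4790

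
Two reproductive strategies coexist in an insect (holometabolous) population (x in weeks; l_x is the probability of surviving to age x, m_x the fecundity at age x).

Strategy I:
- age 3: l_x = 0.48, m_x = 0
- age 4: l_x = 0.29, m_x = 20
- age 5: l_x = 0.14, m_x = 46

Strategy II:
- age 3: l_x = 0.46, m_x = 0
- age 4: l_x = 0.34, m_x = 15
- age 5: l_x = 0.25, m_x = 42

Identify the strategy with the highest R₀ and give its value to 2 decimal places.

15.60

Strategy I: R₀ = 0.48×0 + 0.29×20 + 0.14×46 = 12.2400
Strategy II: R₀ = 0.46×0 + 0.34×15 + 0.25×42 = 15.6000
Highest R₀: strategy II with 15.6000.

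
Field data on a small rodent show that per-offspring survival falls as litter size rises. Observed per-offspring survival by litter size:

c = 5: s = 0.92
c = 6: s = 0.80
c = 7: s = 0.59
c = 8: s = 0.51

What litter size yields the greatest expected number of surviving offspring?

6

Expected surviving offspring = c × s(c):
  c=5: 5 × 0.92 = 4.600
  c=6: 6 × 0.80 = 4.800
  c=7: 7 × 0.59 = 4.130
  c=8: 8 × 0.51 = 4.080
Maximum at c = 6 (4.800 surviving offspring).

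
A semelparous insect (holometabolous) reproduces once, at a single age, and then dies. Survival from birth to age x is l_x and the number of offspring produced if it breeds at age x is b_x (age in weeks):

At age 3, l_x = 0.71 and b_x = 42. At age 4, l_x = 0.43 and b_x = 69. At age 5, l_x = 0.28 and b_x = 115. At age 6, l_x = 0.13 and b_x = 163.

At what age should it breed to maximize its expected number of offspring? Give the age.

Expected offspring if breeding at age x = l_x × b_x:
  age 3: 0.71 × 42 = 29.820
  age 4: 0.43 × 69 = 29.670
  age 5: 0.28 × 115 = 32.200
  age 6: 0.13 × 163 = 21.190
Maximum at age 5 (32.200).

5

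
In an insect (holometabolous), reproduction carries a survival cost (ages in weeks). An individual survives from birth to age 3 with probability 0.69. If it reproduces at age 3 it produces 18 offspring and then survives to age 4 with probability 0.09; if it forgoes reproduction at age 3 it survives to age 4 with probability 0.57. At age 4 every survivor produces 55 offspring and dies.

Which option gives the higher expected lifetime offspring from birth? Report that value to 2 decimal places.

breed at age 3: R₀ = 0.69 × (18 + 0.09 × 55) = 0.69 × 22.9500 = 15.8355
delay to age 4: R₀ = 0.69 × (0.57 × 55) = 0.69 × 31.3500 = 21.6315
Higher: delay to age 4 (21.6315).

21.63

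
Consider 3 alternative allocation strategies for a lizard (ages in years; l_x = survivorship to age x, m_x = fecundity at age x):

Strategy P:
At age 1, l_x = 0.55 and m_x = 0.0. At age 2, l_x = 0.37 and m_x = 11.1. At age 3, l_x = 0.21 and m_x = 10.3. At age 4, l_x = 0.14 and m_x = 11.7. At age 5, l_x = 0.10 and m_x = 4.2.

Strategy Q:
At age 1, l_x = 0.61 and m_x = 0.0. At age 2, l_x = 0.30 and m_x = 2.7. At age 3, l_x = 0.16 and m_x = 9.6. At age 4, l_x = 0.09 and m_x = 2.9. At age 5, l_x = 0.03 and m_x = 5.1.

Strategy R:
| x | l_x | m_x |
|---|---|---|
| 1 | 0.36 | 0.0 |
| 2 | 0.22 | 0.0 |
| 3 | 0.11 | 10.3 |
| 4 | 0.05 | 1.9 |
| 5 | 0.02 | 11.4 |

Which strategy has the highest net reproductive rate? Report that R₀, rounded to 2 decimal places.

8.33

Strategy P: R₀ = 0.55×0.0 + 0.37×11.1 + 0.21×10.3 + 0.14×11.7 + 0.10×4.2 = 8.3280
Strategy Q: R₀ = 0.61×0.0 + 0.30×2.7 + 0.16×9.6 + 0.09×2.9 + 0.03×5.1 = 2.7600
Strategy R: R₀ = 0.36×0.0 + 0.22×0.0 + 0.11×10.3 + 0.05×1.9 + 0.02×11.4 = 1.4560
Highest R₀: strategy P with 8.3280.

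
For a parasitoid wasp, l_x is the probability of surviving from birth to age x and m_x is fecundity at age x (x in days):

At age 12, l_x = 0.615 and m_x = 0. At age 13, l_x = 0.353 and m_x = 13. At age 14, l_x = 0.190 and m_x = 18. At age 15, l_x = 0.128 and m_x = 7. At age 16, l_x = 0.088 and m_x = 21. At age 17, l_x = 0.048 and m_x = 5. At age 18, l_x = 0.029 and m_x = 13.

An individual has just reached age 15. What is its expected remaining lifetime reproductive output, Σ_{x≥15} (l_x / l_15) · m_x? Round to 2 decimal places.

26.26

l_15 = 0.128. Conditional survival from age 15 to x is l_x / l_15.
  x=15: (0.128/0.128) × 7 = 7.0000
  x=16: (0.088/0.128) × 21 = 14.4375
  x=17: (0.048/0.128) × 5 = 1.8750
  x=18: (0.029/0.128) × 13 = 2.9453
Sum = 7.0000 + 14.4375 + 1.8750 + 2.9453 = 26.2578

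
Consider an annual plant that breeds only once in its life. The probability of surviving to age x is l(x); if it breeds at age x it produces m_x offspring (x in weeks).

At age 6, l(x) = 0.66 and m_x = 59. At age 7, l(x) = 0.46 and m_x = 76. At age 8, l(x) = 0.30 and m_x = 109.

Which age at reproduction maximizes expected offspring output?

6

Expected offspring if breeding at age x = l(x) × m_x:
  age 6: 0.66 × 59 = 38.940
  age 7: 0.46 × 76 = 34.960
  age 8: 0.30 × 109 = 32.700
Maximum at age 6 (38.940).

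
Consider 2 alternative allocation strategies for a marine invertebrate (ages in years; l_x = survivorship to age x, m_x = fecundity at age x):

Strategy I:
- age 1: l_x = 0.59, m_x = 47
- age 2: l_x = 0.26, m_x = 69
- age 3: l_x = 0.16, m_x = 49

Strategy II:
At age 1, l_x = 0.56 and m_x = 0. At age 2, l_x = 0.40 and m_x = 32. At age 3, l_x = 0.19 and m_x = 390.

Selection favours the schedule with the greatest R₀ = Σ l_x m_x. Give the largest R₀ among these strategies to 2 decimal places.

Strategy I: R₀ = 0.59×47 + 0.26×69 + 0.16×49 = 53.5100
Strategy II: R₀ = 0.56×0 + 0.40×32 + 0.19×390 = 86.9000
Highest R₀: strategy II with 86.9000.

86.90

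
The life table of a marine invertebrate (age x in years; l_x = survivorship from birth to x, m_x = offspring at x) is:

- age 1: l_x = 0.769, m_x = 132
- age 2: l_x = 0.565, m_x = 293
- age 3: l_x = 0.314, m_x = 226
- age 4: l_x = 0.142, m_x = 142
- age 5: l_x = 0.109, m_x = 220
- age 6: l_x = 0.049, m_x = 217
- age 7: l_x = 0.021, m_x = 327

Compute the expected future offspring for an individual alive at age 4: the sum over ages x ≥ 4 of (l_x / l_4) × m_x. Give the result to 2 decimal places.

l_4 = 0.142. Conditional survival from age 4 to x is l_x / l_4.
  x=4: (0.142/0.142) × 142 = 142.0000
  x=5: (0.109/0.142) × 220 = 168.8732
  x=6: (0.049/0.142) × 217 = 74.8803
  x=7: (0.021/0.142) × 327 = 48.3592
Sum = 142.0000 + 168.8732 + 74.8803 + 48.3592 = 434.1127

434.11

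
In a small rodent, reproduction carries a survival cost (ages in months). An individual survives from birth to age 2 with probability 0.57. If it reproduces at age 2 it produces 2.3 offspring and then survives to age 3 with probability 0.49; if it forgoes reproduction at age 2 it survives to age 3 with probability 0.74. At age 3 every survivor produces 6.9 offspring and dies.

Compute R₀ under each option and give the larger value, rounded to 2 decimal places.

breed at age 2: R₀ = 0.57 × (2.3 + 0.49 × 6.9) = 0.57 × 5.6810 = 3.2382
delay to age 3: R₀ = 0.57 × (0.74 × 6.9) = 0.57 × 5.1060 = 2.9104
Higher: breed at age 2 (3.2382).

3.24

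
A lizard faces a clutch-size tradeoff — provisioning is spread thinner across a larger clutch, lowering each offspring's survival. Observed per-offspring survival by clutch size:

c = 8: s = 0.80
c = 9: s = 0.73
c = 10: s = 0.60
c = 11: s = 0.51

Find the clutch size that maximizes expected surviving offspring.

9

Expected surviving offspring = c × s(c):
  c=8: 8 × 0.80 = 6.400
  c=9: 9 × 0.73 = 6.570
  c=10: 10 × 0.60 = 6.000
  c=11: 11 × 0.51 = 5.610
Maximum at c = 9 (6.570 surviving offspring).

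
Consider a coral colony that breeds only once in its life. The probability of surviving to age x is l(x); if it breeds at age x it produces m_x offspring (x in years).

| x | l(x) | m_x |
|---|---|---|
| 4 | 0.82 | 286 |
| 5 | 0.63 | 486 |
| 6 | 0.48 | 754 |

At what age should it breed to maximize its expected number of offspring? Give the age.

6

Expected offspring if breeding at age x = l(x) × m_x:
  age 4: 0.82 × 286 = 234.520
  age 5: 0.63 × 486 = 306.180
  age 6: 0.48 × 754 = 361.920
Maximum at age 6 (361.920).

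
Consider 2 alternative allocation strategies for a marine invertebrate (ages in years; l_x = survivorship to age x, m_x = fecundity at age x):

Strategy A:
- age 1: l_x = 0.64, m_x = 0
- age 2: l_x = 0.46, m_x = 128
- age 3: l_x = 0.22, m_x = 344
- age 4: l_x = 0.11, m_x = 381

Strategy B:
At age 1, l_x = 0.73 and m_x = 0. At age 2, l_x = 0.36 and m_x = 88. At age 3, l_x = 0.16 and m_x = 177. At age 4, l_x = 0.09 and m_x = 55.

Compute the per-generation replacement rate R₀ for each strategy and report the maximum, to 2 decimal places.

176.47

Strategy A: R₀ = 0.64×0 + 0.46×128 + 0.22×344 + 0.11×381 = 176.4700
Strategy B: R₀ = 0.73×0 + 0.36×88 + 0.16×177 + 0.09×55 = 64.9500
Highest R₀: strategy A with 176.4700.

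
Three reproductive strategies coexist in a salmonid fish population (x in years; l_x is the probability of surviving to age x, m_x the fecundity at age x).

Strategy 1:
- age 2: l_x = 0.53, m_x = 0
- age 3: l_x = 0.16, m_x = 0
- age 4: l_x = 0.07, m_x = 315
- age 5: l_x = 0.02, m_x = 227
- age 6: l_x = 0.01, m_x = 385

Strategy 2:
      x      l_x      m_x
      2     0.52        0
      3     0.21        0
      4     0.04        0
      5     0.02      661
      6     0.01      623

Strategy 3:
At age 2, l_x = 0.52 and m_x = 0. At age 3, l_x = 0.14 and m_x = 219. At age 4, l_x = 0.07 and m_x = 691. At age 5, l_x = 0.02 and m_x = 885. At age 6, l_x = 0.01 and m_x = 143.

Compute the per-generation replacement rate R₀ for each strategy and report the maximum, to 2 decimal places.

Strategy 1: R₀ = 0.53×0 + 0.16×0 + 0.07×315 + 0.02×227 + 0.01×385 = 30.4400
Strategy 2: R₀ = 0.52×0 + 0.21×0 + 0.04×0 + 0.02×661 + 0.01×623 = 19.4500
Strategy 3: R₀ = 0.52×0 + 0.14×219 + 0.07×691 + 0.02×885 + 0.01×143 = 98.1600
Highest R₀: strategy 3 with 98.1600.

98.16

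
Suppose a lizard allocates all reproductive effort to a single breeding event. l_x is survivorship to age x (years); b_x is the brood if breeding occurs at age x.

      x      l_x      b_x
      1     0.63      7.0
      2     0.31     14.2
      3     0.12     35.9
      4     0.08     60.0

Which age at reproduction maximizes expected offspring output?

4

Expected offspring if breeding at age x = l_x × b_x:
  age 1: 0.63 × 7.0 = 4.410
  age 2: 0.31 × 14.2 = 4.402
  age 3: 0.12 × 35.9 = 4.308
  age 4: 0.08 × 60.0 = 4.800
Maximum at age 4 (4.800).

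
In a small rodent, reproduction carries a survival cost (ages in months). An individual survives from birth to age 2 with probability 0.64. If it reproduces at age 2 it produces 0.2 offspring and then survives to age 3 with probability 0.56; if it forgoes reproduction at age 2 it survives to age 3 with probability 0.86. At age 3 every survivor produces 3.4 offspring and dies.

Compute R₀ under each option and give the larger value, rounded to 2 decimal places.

1.87

breed at age 2: R₀ = 0.64 × (0.2 + 0.56 × 3.4) = 0.64 × 2.1040 = 1.3466
delay to age 3: R₀ = 0.64 × (0.86 × 3.4) = 0.64 × 2.9240 = 1.8714
Higher: delay to age 3 (1.8714).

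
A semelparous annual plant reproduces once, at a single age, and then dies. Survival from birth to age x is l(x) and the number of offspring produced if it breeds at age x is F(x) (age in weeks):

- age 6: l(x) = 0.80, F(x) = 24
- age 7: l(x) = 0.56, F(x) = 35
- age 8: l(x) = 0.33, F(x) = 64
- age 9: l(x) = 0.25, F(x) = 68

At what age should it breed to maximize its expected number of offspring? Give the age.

8

Expected offspring if breeding at age x = l(x) × F(x):
  age 6: 0.80 × 24 = 19.200
  age 7: 0.56 × 35 = 19.600
  age 8: 0.33 × 64 = 21.120
  age 9: 0.25 × 68 = 17.000
Maximum at age 8 (21.120).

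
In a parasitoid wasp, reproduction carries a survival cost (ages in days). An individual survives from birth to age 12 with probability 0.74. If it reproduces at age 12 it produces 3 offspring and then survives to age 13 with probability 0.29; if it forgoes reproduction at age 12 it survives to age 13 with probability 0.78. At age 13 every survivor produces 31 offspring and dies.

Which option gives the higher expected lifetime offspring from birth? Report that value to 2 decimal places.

breed at age 12: R₀ = 0.74 × (3 + 0.29 × 31) = 0.74 × 11.9900 = 8.8726
delay to age 13: R₀ = 0.74 × (0.78 × 31) = 0.74 × 24.1800 = 17.8932
Higher: delay to age 13 (17.8932).

17.89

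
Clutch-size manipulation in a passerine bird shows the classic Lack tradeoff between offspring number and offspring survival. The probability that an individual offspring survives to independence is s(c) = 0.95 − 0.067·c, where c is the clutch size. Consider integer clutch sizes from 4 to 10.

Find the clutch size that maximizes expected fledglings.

7

Expected fledglings = c × s(c):
  c=4: 4 × 0.682 = 2.728
  c=5: 5 × 0.615 = 3.075
  c=6: 6 × 0.548 = 3.288
  c=7: 7 × 0.481 = 3.367
  c=8: 8 × 0.414 = 3.312
  c=9: 9 × 0.347 = 3.123
  c=10: 10 × 0.280 = 2.800
Maximum at c = 7 (3.367 fledglings).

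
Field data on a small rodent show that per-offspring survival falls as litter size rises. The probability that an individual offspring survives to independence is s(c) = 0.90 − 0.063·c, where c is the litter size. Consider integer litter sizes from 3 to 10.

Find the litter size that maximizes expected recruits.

Expected recruits = c × s(c):
  c=3: 3 × 0.711 = 2.133
  c=4: 4 × 0.648 = 2.592
  c=5: 5 × 0.585 = 2.925
  c=6: 6 × 0.522 = 3.132
  c=7: 7 × 0.459 = 3.213
  c=8: 8 × 0.396 = 3.168
  c=9: 9 × 0.333 = 2.997
  c=10: 10 × 0.270 = 2.700
Maximum at c = 7 (3.213 recruits).

7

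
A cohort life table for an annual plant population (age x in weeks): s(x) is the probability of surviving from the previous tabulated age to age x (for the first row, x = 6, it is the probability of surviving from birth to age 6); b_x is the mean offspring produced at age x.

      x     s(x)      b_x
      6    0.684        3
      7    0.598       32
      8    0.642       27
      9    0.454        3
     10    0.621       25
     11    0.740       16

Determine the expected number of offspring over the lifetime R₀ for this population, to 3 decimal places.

25.316

Survivorship from birth: l_x = s_6·s_7·…·s_x.
  l_6 = 0.68400
  l_7 = 0.40903
  l_8 = 0.26260
  l_9 = 0.11922
  l_10 = 0.07404
  l_11 = 0.05479
R₀ = Σ l_x b_x:
  age 6: 0.68400 × 3 = 2.0520
  age 7: 0.40903 × 32 = 13.0890
  age 8: 0.26260 × 27 = 7.0902
  age 9: 0.11922 × 3 = 0.3577
  age 10: 0.07404 × 25 = 1.8510
  age 11: 0.05479 × 16 = 0.8766
R₀ = 2.0520 + 13.0890 + 7.0902 + 0.3577 + 1.8510 + 0.8766 = 25.3165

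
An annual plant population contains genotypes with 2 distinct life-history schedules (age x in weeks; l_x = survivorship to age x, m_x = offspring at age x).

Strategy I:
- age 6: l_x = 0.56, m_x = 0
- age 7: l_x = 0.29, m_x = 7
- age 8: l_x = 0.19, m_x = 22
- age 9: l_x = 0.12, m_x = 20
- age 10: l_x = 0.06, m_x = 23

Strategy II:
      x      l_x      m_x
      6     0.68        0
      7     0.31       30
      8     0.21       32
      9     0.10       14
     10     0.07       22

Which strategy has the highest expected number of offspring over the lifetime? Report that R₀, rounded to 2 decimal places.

Strategy I: R₀ = 0.56×0 + 0.29×7 + 0.19×22 + 0.12×20 + 0.06×23 = 9.9900
Strategy II: R₀ = 0.68×0 + 0.31×30 + 0.21×32 + 0.10×14 + 0.07×22 = 18.9600
Highest R₀: strategy II with 18.9600.

18.96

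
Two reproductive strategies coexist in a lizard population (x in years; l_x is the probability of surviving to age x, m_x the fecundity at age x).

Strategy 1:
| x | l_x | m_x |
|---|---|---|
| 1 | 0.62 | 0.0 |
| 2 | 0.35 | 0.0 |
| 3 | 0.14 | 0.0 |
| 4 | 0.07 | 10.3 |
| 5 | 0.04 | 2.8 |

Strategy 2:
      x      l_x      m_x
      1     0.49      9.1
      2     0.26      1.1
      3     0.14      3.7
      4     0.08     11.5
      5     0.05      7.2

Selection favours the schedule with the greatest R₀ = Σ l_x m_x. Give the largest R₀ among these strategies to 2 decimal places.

Strategy 1: R₀ = 0.62×0.0 + 0.35×0.0 + 0.14×0.0 + 0.07×10.3 + 0.04×2.8 = 0.8330
Strategy 2: R₀ = 0.49×9.1 + 0.26×1.1 + 0.14×3.7 + 0.08×11.5 + 0.05×7.2 = 6.5430
Highest R₀: strategy 2 with 6.5430.

6.54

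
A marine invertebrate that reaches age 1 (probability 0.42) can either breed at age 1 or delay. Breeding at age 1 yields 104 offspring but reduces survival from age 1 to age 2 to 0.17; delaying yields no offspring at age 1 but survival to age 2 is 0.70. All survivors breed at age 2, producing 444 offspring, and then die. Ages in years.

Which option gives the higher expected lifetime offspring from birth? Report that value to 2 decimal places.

breed at age 1: R₀ = 0.42 × (104 + 0.17 × 444) = 0.42 × 179.4800 = 75.3816
delay to age 2: R₀ = 0.42 × (0.70 × 444) = 0.42 × 310.8000 = 130.5360
Higher: delay to age 2 (130.5360).

130.54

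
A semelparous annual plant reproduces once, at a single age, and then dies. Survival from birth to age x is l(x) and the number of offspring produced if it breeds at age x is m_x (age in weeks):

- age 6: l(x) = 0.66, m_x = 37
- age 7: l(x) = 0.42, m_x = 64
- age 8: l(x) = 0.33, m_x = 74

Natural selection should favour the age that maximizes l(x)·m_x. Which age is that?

7

Expected offspring if breeding at age x = l(x) × m_x:
  age 6: 0.66 × 37 = 24.420
  age 7: 0.42 × 64 = 26.880
  age 8: 0.33 × 74 = 24.420
Maximum at age 7 (26.880).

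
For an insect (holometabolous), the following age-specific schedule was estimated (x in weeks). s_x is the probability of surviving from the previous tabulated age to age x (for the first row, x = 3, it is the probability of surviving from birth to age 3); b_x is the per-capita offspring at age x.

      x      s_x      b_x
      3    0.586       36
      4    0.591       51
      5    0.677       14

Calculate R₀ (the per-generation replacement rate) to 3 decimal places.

42.041

Survivorship from birth: l_x = s_3·s_4·…·s_x.
  l_3 = 0.58600
  l_4 = 0.34633
  l_5 = 0.23446
R₀ = Σ l_x b_x:
  age 3: 0.58600 × 36 = 21.0960
  age 4: 0.34633 × 51 = 17.6628
  age 5: 0.23446 × 14 = 3.2824
R₀ = 21.0960 + 17.6628 + 3.2824 = 42.0413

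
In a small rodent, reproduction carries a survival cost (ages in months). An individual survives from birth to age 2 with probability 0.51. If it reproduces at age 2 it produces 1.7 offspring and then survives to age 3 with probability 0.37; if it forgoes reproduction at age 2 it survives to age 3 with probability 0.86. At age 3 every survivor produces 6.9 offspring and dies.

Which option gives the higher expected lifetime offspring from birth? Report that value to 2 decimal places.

3.03

breed at age 2: R₀ = 0.51 × (1.7 + 0.37 × 6.9) = 0.51 × 4.2530 = 2.1690
delay to age 3: R₀ = 0.51 × (0.86 × 6.9) = 0.51 × 5.9340 = 3.0263
Higher: delay to age 3 (3.0263).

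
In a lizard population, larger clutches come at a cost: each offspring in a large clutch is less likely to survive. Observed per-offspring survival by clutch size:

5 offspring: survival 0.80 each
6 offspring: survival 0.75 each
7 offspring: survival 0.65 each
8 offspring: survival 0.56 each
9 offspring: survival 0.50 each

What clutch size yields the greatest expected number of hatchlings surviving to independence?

Expected hatchlings surviving to independence = c × s(c):
  c=5: 5 × 0.80 = 4.000
  c=6: 6 × 0.75 = 4.500
  c=7: 7 × 0.65 = 4.550
  c=8: 8 × 0.56 = 4.480
  c=9: 9 × 0.50 = 4.500
Maximum at c = 7 (4.550 hatchlings surviving to independence).

7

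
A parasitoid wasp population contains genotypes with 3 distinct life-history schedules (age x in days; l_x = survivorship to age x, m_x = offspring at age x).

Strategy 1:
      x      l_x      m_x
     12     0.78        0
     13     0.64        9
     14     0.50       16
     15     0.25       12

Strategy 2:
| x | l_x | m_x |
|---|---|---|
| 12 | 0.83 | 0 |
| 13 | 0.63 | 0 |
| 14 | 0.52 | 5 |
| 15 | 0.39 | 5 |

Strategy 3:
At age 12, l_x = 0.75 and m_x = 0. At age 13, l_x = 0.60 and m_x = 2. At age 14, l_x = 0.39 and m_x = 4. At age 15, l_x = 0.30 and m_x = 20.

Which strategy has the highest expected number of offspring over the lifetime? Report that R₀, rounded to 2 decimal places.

Strategy 1: R₀ = 0.78×0 + 0.64×9 + 0.50×16 + 0.25×12 = 16.7600
Strategy 2: R₀ = 0.83×0 + 0.63×0 + 0.52×5 + 0.39×5 = 4.5500
Strategy 3: R₀ = 0.75×0 + 0.60×2 + 0.39×4 + 0.30×20 = 8.7600
Highest R₀: strategy 1 with 16.7600.

16.76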